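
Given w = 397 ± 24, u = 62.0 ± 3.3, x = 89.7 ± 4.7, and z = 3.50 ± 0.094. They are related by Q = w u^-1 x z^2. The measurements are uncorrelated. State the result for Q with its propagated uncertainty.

7040 ± 775

Products/powers → add relative errors in quadrature, weighted by exponent:
  (1·δw/w)² = (1×0.0605)² = 0.00365;  (-1·δu/u)² = (-1×0.0532)² = 0.00283;  (1·δx/x)² = (1×0.0524)² = 0.00275;  (2·δz/z)² = (2×0.0269)² = 0.00289
δQ/Q = √(0.0121) = 0.110
Q = 7040, so δQ = 0.110 × 7040 = 775.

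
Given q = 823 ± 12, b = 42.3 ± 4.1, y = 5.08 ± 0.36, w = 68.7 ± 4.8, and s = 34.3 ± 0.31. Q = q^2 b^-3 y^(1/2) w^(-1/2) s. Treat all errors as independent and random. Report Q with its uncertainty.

83.5 ± 24.8

For a monomial Q ∝ q^2, b^-3, y^(1/2), w^(-1/2), s, fractional errors add in quadrature:
  (2·δq/q)² = (2×0.0146)² = 0.000850;  (-3·δb/b)² = (-3×0.0969)² = 0.0846;  (½·δy/y)² = (0.5×0.0709)² = 0.00126;  (−½·δw/w)² = (-0.5×0.0699)² = 0.00122;  (1·δs/s)² = (1×0.00904)² = 8.17e-05
δQ/Q = √(0.0880) = 0.297
Q = 83.5, so δQ = 0.297 × 83.5 = 24.8.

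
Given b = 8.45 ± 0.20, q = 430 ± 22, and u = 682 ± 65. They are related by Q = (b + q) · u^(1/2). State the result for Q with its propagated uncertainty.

11500 ± 792

Let w = b + q = 438. δw = √(δb² + δq²) = √(0.0400 + 484) = 22.0, so δw/w = 0.0502.
Q is then a monomial in w, u:
δQ/Q = √((δw/w)² + (½·δu/u)²) = √(0.00252 + 0.00227) = 0.0692
Q = 11500, so δQ = 0.0692 × 11500 = 792.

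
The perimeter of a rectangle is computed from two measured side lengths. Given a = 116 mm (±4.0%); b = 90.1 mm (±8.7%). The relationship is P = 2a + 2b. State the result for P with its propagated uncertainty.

Absolute uncertainties add in quadrature for a linear combination:
  (2·δa)² = 86.1;  (2·δb)² = 246
δP = √(332) = 18.2 mm
P = 412 mm.

412 ± 18.2 mm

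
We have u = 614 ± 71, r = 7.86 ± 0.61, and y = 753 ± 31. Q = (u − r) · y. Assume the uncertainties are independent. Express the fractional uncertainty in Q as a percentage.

Let w = u − r = 606. δw = √(δu² + δr²) = √(5040 + 0.372) = 71.0, so δw/w = 0.117.
Q is then a monomial in w, y:
δQ/Q = √((δw/w)² + (1·δy/y)²) = √(0.0137 + 0.00169) = 0.124

12.4%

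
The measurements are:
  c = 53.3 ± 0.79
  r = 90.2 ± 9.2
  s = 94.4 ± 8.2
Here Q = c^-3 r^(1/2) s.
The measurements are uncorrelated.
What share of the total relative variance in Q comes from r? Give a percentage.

21.5%

(δQ/Q)² = (-3·δc/c)² + (½·δr/r)² + (1·δs/s)²
  c term: (-3×0.0148)² = 0.00198
  r term: (0.5×0.102)² = 0.00260
  s term: (1×0.0869)² = 0.00755
Total = 0.0121. Share from r = 0.00260/0.0121 = 0.215.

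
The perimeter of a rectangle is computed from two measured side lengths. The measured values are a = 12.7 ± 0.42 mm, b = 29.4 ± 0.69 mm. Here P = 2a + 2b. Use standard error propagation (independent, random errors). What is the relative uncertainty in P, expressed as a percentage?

Each term contributes (cᵢ δxᵢ)² to (δP)²:
  (2·δa)² = 0.706;  (2·δb)² = 1.90
δP = √(2.61) = 1.62 mm
P = 84.2 mm, so δP/P = 1.62/84.2 = 0.0192.

1.92%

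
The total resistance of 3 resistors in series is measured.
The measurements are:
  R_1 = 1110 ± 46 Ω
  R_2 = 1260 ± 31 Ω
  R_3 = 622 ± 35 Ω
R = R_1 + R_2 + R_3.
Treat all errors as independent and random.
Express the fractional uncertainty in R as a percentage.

2.19%

R is a linear combination, so absolute uncertainties add in quadrature:
  (δR_1)² = 2120;  (δR_2)² = 961;  (δR_3)² = 1220
δR = √(4300) = 65.6 Ω
R = 2990 Ω, so δR/R = 65.6/2990 = 0.0219.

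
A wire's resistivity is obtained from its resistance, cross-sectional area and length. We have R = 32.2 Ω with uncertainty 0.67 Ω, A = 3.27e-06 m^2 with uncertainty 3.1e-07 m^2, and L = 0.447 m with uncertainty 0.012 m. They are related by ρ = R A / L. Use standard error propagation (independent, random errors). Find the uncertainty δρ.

2.37e-05 Ω·m

Products/powers → add relative errors in quadrature, weighted by exponent:
  (1·δR/R)² = (1×0.0208)² = 0.000433;  (1·δA/A)² = (1×0.0948)² = 0.00899;  (-1·δL/L)² = (-1×0.0268)² = 0.000721
δρ/ρ = √(0.0101) = 0.101
ρ = 0.000236 Ω·m, so δρ = 0.101 × 0.000236 = 2.37e-05 Ω·m.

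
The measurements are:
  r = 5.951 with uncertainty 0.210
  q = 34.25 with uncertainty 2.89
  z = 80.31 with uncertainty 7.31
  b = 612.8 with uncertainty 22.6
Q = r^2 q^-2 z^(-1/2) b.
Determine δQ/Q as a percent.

19.2%

For a monomial Q ∝ r^2, q^-2, z^(-1/2), b, fractional errors add in quadrature:
  (2·δr/r)² = (2×0.0353)² = 0.00498;  (-2·δq/q)² = (-2×0.0844)² = 0.0285;  (−½·δz/z)² = (-0.5×0.0910)² = 0.00207;  (1·δb/b)² = (1×0.0369)² = 0.00136
δQ/Q = √(0.0369) = 0.192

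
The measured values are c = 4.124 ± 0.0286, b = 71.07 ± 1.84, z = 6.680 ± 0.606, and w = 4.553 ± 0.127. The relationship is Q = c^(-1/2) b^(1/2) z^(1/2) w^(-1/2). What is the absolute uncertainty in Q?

0.248

For a monomial Q ∝ c^(-1/2), b^(1/2), z^(1/2), w^(-1/2), fractional errors add in quadrature:
  (−½·δc/c)² = (-0.5×0.00694)² = 1.2e-05;  (½·δb/b)² = (0.5×0.0259)² = 0.000168;  (½·δz/z)² = (0.5×0.0907)² = 0.00206;  (−½·δw/w)² = (-0.5×0.0279)² = 0.000195
δQ/Q = √(0.00243) = 0.0493
Q = 5.028, so δQ = 0.0493 × 5.028 = 0.248.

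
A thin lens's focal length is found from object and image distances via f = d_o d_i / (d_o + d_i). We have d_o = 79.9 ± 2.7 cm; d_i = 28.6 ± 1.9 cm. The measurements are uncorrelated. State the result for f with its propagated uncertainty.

21.1 ± 1.05 cm

∂f/∂d_o = (d_i/(d_o+d_i))² = 0.0695;  ∂f/∂d_i = (d_o/(d_o+d_i))² = 0.542
δf = √((∂f/∂d_o · δd_o)² + (∂f/∂d_i · δd_i)²) = √(0.0352 + 1.06) = 1.05 cm
f = 21.1 cm.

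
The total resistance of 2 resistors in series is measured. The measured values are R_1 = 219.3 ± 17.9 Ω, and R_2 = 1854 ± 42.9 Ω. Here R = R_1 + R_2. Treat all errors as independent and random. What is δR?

46.5 Ω

Absolute uncertainties add in quadrature for a linear combination:
  (δR_1)² = 320;  (δR_2)² = 1840
δR = √(2160) = 46.5 Ω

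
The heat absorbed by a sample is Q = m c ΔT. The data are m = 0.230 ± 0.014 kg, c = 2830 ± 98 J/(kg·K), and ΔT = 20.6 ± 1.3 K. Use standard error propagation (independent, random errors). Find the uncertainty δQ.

For a monomial Q ∝ m, c, ΔT, fractional errors add in quadrature:
  (1·δm/m)² = (1×0.0609)² = 0.00371;  (1·δc/c)² = (1×0.0346)² = 0.00120;  (1·δΔT/ΔT)² = (1×0.0631)² = 0.00398
δQ/Q = √(0.00889) = 0.0943
Q = 13400 J, so δQ = 0.0943 × 13400 = 1260 J.

1260 J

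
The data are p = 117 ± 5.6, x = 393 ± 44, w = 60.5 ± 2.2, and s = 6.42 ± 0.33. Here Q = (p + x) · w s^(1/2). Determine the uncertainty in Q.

Let u = p + x = 510. δu = √(δp² + δx²) = √(31.4 + 1940) = 44.4, so δu/u = 0.0870.
Q is then a monomial in u, w, s:
δQ/Q = √((δu/u)² + (1·δw/w)² + (½·δs/s)²) = √(0.00756 + 0.00132 + 0.000661) = 0.0977
Q = 78200, so δQ = 0.0977 × 78200 = 7640.

7640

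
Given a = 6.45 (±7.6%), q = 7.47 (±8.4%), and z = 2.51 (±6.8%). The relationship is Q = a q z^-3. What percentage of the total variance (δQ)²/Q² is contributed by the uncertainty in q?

13.0%

(δQ/Q)² = (1·δa/a)² + (1·δq/q)² + (-3·δz/z)²
  a term: (1×0.0760)² = 0.00578
  q term: (1×0.0840)² = 0.00706
  z term: (-3×0.0680)² = 0.0416
Total = 0.0544. Share from q = 0.00706/0.0544 = 0.130.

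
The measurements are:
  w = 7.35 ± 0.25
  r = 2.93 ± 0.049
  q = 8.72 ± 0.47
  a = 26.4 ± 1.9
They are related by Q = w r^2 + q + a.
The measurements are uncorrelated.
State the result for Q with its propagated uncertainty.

98.2 ± 3.59

Let p = w·r^2 = 63.1. δp/p = √((1·δw/w)² + (2·δr/r)²) = √(0.00116 + 0.00112) = 0.0477, so δp = 3.01.
Q = p + q + a: δQ = √(δp² + δq² + δa²) = √(9.06 + 0.221 + 3.61) = 3.59
Q = 98.2.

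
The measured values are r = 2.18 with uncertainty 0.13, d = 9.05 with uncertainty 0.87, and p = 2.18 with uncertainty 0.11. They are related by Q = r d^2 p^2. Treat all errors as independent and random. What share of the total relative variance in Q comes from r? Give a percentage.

(δQ/Q)² = (1·δr/r)² + (2·δd/d)² + (2·δp/p)²
  r term: (1×0.0596)² = 0.00356
  d term: (2×0.0961)² = 0.0370
  p term: (2×0.0505)² = 0.0102
Total = 0.0507. Share from r = 0.00356/0.0507 = 0.0701.

7.01%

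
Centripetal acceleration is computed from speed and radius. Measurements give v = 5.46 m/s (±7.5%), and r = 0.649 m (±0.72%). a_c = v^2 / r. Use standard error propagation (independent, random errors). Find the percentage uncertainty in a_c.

15.0%

Each factor contributes (exponent × relative error)² to (δa_c/a_c)²:
  (2·δv/v)² = (2×0.0750)² = 0.0225;  (-1·δr/r)² = (-1×0.00720)² = 5.18e-05
δa_c/a_c = √(0.0226) = 0.150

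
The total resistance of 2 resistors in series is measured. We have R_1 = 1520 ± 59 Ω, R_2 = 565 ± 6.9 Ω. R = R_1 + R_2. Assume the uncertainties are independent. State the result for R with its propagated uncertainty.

2080 ± 59.4 Ω

Sums and differences: (δR)² = Σ (cᵢ δxᵢ)².
  (δR_1)² = 3480;  (δR_2)² = 47.6
δR = √(3530) = 59.4 Ω
R = 2080 Ω.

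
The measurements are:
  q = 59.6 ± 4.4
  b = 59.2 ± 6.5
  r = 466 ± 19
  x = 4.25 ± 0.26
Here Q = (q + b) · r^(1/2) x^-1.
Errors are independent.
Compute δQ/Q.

0.0923

Let u = q + b = 119. δu = √(δq² + δb²) = √(19.4 + 42.2) = 7.85, so δu/u = 0.0661.
Q is then a monomial in u, r, x:
δQ/Q = √((δu/u)² + (½·δr/r)² + (-1·δx/x)²) = √(0.00437 + 0.000416 + 0.00374) = 0.0923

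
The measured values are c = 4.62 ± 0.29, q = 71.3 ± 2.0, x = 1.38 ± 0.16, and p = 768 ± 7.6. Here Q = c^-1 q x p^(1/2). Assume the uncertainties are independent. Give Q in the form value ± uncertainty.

Each factor contributes (exponent × relative error)² to (δQ/Q)²:
  (-1·δc/c)² = (-1×0.0628)² = 0.00394;  (1·δq/q)² = (1×0.0281)² = 0.000787;  (1·δx/x)² = (1×0.116)² = 0.0134;  (½·δp/p)² = (0.5×0.00990)² = 2.45e-05
δQ/Q = √(0.0182) = 0.135
Q = 590, so δQ = 0.135 × 590 = 79.6.

590 ± 79.6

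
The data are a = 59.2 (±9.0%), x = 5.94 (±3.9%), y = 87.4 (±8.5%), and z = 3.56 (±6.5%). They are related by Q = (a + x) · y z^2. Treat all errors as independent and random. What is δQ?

12700

Let u = a + x = 65.1. δu = √(δa² + δx²) = √(28.4 + 0.0537) = 5.33, so δu/u = 0.0819.
Q is then a monomial in u, y, z:
δQ/Q = √((δu/u)² + (1·δy/y)² + (2·δz/z)²) = √(0.00670 + 0.00723 + 0.0169) = 0.176
Q = 72200, so δQ = 0.176 × 72200 = 12700.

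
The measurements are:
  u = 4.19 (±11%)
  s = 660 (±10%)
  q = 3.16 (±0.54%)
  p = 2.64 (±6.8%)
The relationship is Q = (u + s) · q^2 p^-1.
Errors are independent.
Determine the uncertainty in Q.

Let w = u + s = 664. δw = √(δu² + δs²) = √(0.212 + 4360) = 66.0, so δw/w = 0.0994.
Q is then a monomial in w, q, p:
δQ/Q = √((δw/w)² + (2·δq/q)² + (-1·δp/p)²) = √(0.00987 + 0.000117 + 0.00462) = 0.121
Q = 2510, so δQ = 0.121 × 2510 = 304.

304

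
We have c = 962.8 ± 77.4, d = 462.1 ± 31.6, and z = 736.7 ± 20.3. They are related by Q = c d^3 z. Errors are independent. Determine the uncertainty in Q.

1.55e+13

Relative error in a monomial: (δQ/Q)² = Σ (nᵢ · δxᵢ/xᵢ)².
  (1·δc/c)² = (1×0.0804)² = 0.00646;  (3·δd/d)² = (3×0.0684)² = 0.0421;  (1·δz/z)² = (1×0.0276)² = 0.000759
δQ/Q = √(0.0493) = 0.222
Q = 6.999e+13, so δQ = 0.222 × 6.999e+13 = 1.55e+13.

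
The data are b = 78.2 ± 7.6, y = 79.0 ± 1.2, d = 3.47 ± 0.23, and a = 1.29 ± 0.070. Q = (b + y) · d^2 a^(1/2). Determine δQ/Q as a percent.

Let u = b + y = 157. δu = √(δb² + δy²) = √(57.8 + 1.44) = 7.69, so δu/u = 0.0489.
Q is then a monomial in u, d, a:
δQ/Q = √((δu/u)² + (2·δd/d)² + (½·δa/a)²) = √(0.00240 + 0.0176 + 0.000736) = 0.144

14.4%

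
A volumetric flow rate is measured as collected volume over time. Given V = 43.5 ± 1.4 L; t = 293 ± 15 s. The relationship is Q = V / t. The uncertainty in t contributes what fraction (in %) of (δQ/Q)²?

(δQ/Q)² = (1·δV/V)² + (-1·δt/t)²
  V term: (1×0.0322)² = 0.00104
  t term: (-1×0.0512)² = 0.00262
Total = 0.00366. Share from t = 0.00262/0.00366 = 0.717.

71.7%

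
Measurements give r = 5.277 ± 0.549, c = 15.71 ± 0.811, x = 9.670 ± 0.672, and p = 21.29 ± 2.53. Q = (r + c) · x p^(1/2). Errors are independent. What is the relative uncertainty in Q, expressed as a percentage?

10.3%

Let u = r + c = 20.99. δu = √(δr² + δc²) = √(0.301 + 0.658) = 0.979, so δu/u = 0.0467.
Q is then a monomial in u, x, p:
δQ/Q = √((δu/u)² + (1·δx/x)² + (½·δp/p)²) = √(0.00218 + 0.00483 + 0.00353) = 0.103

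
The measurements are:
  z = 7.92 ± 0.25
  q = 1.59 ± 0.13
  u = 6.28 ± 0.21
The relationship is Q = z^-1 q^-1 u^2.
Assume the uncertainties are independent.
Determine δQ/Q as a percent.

Since Q is a product/quotient, work with relative uncertainties:
  (-1·δz/z)² = (-1×0.0316)² = 0.000996;  (-1·δq/q)² = (-1×0.0818)² = 0.00668;  (2·δu/u)² = (2×0.0334)² = 0.00447
δQ/Q = √(0.0122) = 0.110

11.0%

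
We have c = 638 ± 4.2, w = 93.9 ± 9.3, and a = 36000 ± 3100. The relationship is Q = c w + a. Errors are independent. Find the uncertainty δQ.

Let p = c·w = 59900. δp/p = √((1·δc/c)² + (1·δw/w)²) = √(4.33e-05 + 0.00981) = 0.0993, so δp = 5950.
Q = p + a: δQ = √(δp² + δa²) = √(3.54e+07 + 9.61e+06) = 6710

6710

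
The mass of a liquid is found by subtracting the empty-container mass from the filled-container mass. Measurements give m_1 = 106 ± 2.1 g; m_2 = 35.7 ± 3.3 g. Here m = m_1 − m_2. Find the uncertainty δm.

Each term contributes (cᵢ δxᵢ)² to (δm)²:
  (δm_1)² = 4.41;  (δm_2)² = 10.9
δm = √(15.3) = 3.91 g

3.91 g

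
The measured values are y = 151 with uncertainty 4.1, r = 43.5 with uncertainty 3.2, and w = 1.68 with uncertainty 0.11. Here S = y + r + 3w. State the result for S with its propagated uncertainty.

200 ± 5.21

S is a linear combination, so absolute uncertainties add in quadrature:
  (δy)² = 16.8;  (δr)² = 10.2;  (3·δw)² = 0.109
δS = √(27.2) = 5.21
S = 200.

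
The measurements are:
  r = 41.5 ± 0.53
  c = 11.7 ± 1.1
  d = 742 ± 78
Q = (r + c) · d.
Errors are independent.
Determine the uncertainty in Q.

Let u = r + c = 53.2. δu = √(δr² + δc²) = √(0.281 + 1.21) = 1.22, so δu/u = 0.0230.
Q is then a monomial in u, d:
δQ/Q = √((δu/u)² + (1·δd/d)²) = √(0.000527 + 0.0111) = 0.108
Q = 39500, so δQ = 0.108 × 39500 = 4250.

4250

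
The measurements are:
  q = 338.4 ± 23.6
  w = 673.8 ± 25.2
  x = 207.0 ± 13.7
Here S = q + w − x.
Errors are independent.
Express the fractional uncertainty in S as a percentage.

S is a linear combination, so absolute uncertainties add in quadrature:
  (δq)² = 557;  (δw)² = 635;  (δx)² = 188
δS = √(1380) = 37.1
S = 805.2, so δS/S = 37.1/805.2 = 0.0461.

4.61%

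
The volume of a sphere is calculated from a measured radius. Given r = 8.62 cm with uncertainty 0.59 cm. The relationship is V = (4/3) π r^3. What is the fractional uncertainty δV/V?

0.205

V ∝ r^3, so δV/V = |3| · δr/r = 3 × 0.0684 = 0.205.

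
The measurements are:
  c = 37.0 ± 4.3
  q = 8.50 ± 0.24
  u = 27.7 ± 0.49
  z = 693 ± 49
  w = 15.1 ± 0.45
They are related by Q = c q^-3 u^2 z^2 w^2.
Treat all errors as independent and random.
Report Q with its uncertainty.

Relative error in a monomial: (δQ/Q)² = Σ (nᵢ · δxᵢ/xᵢ)².
  (1·δc/c)² = (1×0.116)² = 0.0135;  (-3·δq/q)² = (-3×0.0282)² = 0.00718;  (2·δu/u)² = (2×0.0177)² = 0.00125;  (2·δz/z)² = (2×0.0707)² = 0.0200;  (2·δw/w)² = (2×0.0298)² = 0.00355
δQ/Q = √(0.0455) = 0.213
Q = 5.06e+09, so δQ = 0.213 × 5.06e+09 = 1.08e+09.

(5.06 ± 1.08) × 10^9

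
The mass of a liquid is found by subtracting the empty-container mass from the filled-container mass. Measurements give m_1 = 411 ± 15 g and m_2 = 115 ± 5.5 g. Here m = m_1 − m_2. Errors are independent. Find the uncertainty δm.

Absolute uncertainties add in quadrature for a linear combination:
  (δm_1)² = 225;  (δm_2)² = 30.2
δm = √(255) = 16.0 g

16.0 g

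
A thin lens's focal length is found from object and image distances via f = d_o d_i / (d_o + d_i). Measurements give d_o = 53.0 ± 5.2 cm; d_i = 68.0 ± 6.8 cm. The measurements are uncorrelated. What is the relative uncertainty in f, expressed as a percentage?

∂f/∂d_o = (d_i/(d_o+d_i))² = 0.316;  ∂f/∂d_i = (d_o/(d_o+d_i))² = 0.192
δf = √((∂f/∂d_o · δd_o)² + (∂f/∂d_i · δd_i)²) = √(2.70 + 1.70) = 2.10 cm
f = 29.8 cm, so δf/f = 2.10/29.8 = 0.0704.

7.04%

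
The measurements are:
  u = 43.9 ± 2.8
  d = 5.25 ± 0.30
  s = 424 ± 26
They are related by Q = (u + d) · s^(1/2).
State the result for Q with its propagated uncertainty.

1010 ± 65.8

Let w = u + d = 49.1. δw = √(δu² + δd²) = √(7.84 + 0.0900) = 2.82, so δw/w = 0.0573.
Q is then a monomial in w, s:
δQ/Q = √((δw/w)² + (½·δs/s)²) = √(0.00328 + 0.000940) = 0.0650
Q = 1010, so δQ = 0.0650 × 1010 = 65.8.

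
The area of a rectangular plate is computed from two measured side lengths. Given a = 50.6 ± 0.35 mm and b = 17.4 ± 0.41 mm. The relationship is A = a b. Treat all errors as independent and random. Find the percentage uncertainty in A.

A is a product of powers, so relative uncertainties combine in quadrature:
  (1·δa/a)² = (1×0.00692)² = 4.78e-05;  (1·δb/b)² = (1×0.0236)² = 0.000555
δA/A = √(0.000603) = 0.0246

2.46%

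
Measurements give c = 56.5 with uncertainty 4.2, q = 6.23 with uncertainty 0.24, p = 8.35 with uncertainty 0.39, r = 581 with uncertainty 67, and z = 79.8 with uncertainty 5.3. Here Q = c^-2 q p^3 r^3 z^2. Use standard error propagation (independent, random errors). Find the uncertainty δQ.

6.03e+11

For a monomial Q ∝ c^-2, q, p^3, r^3, z^2, fractional errors add in quadrature:
  (-2·δc/c)² = (-2×0.0743)² = 0.0221;  (1·δq/q)² = (1×0.0385)² = 0.00148;  (3·δp/p)² = (3×0.0467)² = 0.0196;  (3·δr/r)² = (3×0.115)² = 0.120;  (2·δz/z)² = (2×0.0664)² = 0.0176
δQ/Q = √(0.181) = 0.425
Q = 1.42e+12, so δQ = 0.425 × 1.42e+12 = 6.03e+11.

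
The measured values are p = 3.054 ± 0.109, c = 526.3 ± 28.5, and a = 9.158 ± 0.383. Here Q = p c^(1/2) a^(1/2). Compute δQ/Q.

0.0494

Q is a product of powers, so relative uncertainties combine in quadrature:
  (1·δp/p)² = (1×0.0357)² = 0.00127;  (½·δc/c)² = (0.5×0.0542)² = 0.000733;  (½·δa/a)² = (0.5×0.0418)² = 0.000437
δQ/Q = √(0.00244) = 0.0494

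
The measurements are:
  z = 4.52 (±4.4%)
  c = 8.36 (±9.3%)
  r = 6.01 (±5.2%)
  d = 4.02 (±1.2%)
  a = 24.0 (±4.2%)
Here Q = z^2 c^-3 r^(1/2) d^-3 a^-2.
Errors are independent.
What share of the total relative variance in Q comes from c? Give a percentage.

82.3%

(δQ/Q)² = (2·δz/z)² + (-3·δc/c)² + (½·δr/r)² + (-3·δd/d)² + (-2·δa/a)²
  z term: (2×0.0440)² = 0.00774
  c term: (-3×0.0930)² = 0.0778
  r term: (0.5×0.0520)² = 0.000676
  d term: (-3×0.0120)² = 0.00130
  a term: (-2×0.0420)² = 0.00706
Total = 0.0946. Share from c = 0.0778/0.0946 = 0.823.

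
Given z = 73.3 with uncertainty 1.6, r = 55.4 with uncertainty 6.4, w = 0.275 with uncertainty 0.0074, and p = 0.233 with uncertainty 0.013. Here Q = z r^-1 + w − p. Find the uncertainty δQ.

0.156

Let h = z·r^-1 = 1.32. δh/h = √((1·δz/z)² + (-1·δr/r)²) = √(0.000476 + 0.0133) = 0.118, so δh = 0.156.
Q = h + w − p: δQ = √(δh² + δw² + δp²) = √(0.0242 + 5.48e-05 + 0.000169) = 0.156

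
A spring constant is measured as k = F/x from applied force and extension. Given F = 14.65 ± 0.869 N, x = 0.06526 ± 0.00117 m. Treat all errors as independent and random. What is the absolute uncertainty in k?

13.9 N/m

Since k is a product/quotient, work with relative uncertainties:
  (1·δF/F)² = (1×0.0593)² = 0.00352;  (-1·δx/x)² = (-1×0.0179)² = 0.000321
δk/k = √(0.00384) = 0.0620
k = 224.5 N/m, so δk = 0.0620 × 224.5 = 13.9 N/m.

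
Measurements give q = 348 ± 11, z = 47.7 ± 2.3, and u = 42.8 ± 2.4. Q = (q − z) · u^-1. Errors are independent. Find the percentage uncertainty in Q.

6.74%

Let w = q − z = 300. δw = √(δq² + δz²) = √(121 + 5.29) = 11.2, so δw/w = 0.0374.
Q is then a monomial in w, u:
δQ/Q = √((δw/w)² + (-1·δu/u)²) = √(0.00140 + 0.00314) = 0.0674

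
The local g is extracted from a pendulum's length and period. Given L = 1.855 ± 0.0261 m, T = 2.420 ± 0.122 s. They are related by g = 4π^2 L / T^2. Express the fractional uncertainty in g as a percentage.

Products/powers → add relative errors in quadrature, weighted by exponent:
  (1·δL/L)² = (1×0.0141)² = 0.000198;  (-2·δT/T)² = (-2×0.0504)² = 0.0102
δg/g = √(0.0104) = 0.102

10.2%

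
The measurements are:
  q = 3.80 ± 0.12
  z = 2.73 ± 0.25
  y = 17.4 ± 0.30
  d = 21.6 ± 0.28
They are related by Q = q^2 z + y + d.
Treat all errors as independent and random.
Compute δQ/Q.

Let p = q^2·z = 39.4. δp/p = √((2·δq/q)² + (1·δz/z)²) = √(0.00399 + 0.00839) = 0.111, so δp = 4.39.
Q = p + y + d: δQ = √(δp² + δy² + δd²) = √(19.2 + 0.0900 + 0.0784) = 4.40
Q = 78.4, so δQ/Q = 4.40/78.4 = 0.0562.

0.0562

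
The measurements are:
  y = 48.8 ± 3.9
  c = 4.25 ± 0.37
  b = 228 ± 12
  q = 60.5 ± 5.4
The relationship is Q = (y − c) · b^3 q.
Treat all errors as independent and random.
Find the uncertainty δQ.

Let u = y − c = 44.5. δu = √(δy² + δc²) = √(15.2 + 0.137) = 3.92, so δu/u = 0.0879.
Q is then a monomial in u, b, q:
δQ/Q = √((δu/u)² + (3·δb/b)² + (1·δq/q)²) = √(0.00773 + 0.0249 + 0.00797) = 0.202
Q = 3.19e+10, so δQ = 0.202 × 3.19e+10 = 6.44e+09.

6.44e+09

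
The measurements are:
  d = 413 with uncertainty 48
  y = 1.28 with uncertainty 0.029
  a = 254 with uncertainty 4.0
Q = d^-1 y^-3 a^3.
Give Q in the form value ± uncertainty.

Each factor contributes (exponent × relative error)² to (δQ/Q)²:
  (-1·δd/d)² = (-1×0.116)² = 0.0135;  (-3·δy/y)² = (-3×0.0227)² = 0.00462;  (3·δa/a)² = (3×0.0157)² = 0.00223
δQ/Q = √(0.0204) = 0.143
Q = 18900, so δQ = 0.143 × 18900 = 2700.

18900 ± 2700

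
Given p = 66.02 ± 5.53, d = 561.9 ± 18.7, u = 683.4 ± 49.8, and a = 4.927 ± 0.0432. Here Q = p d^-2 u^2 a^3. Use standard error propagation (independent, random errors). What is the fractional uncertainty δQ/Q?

Since Q is a product/quotient, work with relative uncertainties:
  (1·δp/p)² = (1×0.0838)² = 0.00702;  (-2·δd/d)² = (-2×0.0333)² = 0.00443;  (2·δu/u)² = (2×0.0729)² = 0.0212;  (3·δa/a)² = (3×0.00877)² = 0.000692
δQ/Q = √(0.0334) = 0.183

0.183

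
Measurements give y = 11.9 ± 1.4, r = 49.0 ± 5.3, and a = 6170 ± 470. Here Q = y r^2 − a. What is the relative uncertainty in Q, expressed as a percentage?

31.5%

Let p = y·r^2 = 28600. δp/p = √((1·δy/y)² + (2·δr/r)²) = √(0.0138 + 0.0468) = 0.246, so δp = 7040.
Q = p − a: δQ = √(δp² + δa²) = √(4.95e+07 + 2.21e+05) = 7050
Q = 22400, so δQ/Q = 7050/22400 = 0.315.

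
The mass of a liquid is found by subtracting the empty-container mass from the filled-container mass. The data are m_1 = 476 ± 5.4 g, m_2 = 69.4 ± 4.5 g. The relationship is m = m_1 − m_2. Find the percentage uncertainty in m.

1.73%

For a sum/difference, combine absolute errors in quadrature:
  (δm_1)² = 29.2;  (δm_2)² = 20.2
δm = √(49.4) = 7.03 g
m = 407 g, so δm/m = 7.03/407 = 0.0173.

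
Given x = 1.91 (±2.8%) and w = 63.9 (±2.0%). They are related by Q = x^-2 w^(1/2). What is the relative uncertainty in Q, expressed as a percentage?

Each factor contributes (exponent × relative error)² to (δQ/Q)²:
  (-2·δx/x)² = (-2×0.0280)² = 0.00314;  (½·δw/w)² = (0.5×0.0200)² = 0.000100
δQ/Q = √(0.00324) = 0.0569

5.69%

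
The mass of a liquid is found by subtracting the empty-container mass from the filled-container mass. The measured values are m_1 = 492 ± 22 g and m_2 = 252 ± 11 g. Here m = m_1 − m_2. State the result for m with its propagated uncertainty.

For a sum/difference, combine absolute errors in quadrature:
  (δm_1)² = 484;  (δm_2)² = 121
δm = √(605) = 24.6 g
m = 240 g.

240 ± 24.6 g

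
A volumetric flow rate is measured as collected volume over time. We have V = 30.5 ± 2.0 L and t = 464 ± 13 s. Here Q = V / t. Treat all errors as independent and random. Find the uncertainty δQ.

0.00469 L/s

Relative error in a monomial: (δQ/Q)² = Σ (nᵢ · δxᵢ/xᵢ)².
  (1·δV/V)² = (1×0.0656)² = 0.00430;  (-1·δt/t)² = (-1×0.0280)² = 0.000785
δQ/Q = √(0.00508) = 0.0713
Q = 0.0657 L/s, so δQ = 0.0713 × 0.0657 = 0.00469 L/s.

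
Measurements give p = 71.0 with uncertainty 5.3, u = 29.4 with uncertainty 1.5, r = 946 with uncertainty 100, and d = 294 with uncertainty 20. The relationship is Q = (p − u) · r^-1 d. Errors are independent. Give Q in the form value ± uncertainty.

12.9 ± 2.36

Let w = p − u = 41.6. δw = √(δp² + δu²) = √(28.1 + 2.25) = 5.51, so δw/w = 0.132.
Q is then a monomial in w, r, d:
δQ/Q = √((δw/w)² + (-1·δr/r)² + (1·δd/d)²) = √(0.0175 + 0.0112 + 0.00463) = 0.183
Q = 12.9, so δQ = 0.183 × 12.9 = 2.36.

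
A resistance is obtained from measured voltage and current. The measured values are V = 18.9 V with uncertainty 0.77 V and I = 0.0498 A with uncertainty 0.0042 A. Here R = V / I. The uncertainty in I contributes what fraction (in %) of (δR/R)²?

(δR/R)² = (1·δV/V)² + (-1·δI/I)²
  V term: (1×0.0407)² = 0.00166
  I term: (-1×0.0843)² = 0.00711
Total = 0.00877. Share from I = 0.00711/0.00877 = 0.811.

81.1%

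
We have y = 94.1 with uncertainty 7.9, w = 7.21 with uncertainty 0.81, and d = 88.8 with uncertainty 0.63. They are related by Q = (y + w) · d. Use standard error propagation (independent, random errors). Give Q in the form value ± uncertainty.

Let u = y + w = 101. δu = √(δy² + δw²) = √(62.4 + 0.656) = 7.94, so δu/u = 0.0784.
Q is then a monomial in u, d:
δQ/Q = √((δu/u)² + (1·δd/d)²) = √(0.00614 + 5.03e-05) = 0.0787
Q = 9000, so δQ = 0.0787 × 9000 = 708.

9000 ± 708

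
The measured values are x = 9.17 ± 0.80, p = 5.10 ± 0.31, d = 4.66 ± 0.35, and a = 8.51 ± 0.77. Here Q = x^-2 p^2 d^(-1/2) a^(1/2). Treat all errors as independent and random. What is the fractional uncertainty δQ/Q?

Q is a product of powers, so relative uncertainties combine in quadrature:
  (-2·δx/x)² = (-2×0.0872)² = 0.0304;  (2·δp/p)² = (2×0.0608)² = 0.0148;  (−½·δd/d)² = (-0.5×0.0751)² = 0.00141;  (½·δa/a)² = (0.5×0.0905)² = 0.00205
δQ/Q = √(0.0487) = 0.221

0.221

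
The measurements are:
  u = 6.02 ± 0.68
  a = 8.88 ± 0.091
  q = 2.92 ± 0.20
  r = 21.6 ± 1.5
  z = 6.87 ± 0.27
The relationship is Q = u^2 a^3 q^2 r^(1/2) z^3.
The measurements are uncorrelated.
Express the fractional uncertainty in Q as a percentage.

29.3%

Products/powers → add relative errors in quadrature, weighted by exponent:
  (2·δu/u)² = (2×0.113)² = 0.0510;  (3·δa/a)² = (3×0.0102)² = 0.000945;  (2·δq/q)² = (2×0.0685)² = 0.0188;  (½·δr/r)² = (0.5×0.0694)² = 0.00121;  (3·δz/z)² = (3×0.0393)² = 0.0139
δQ/Q = √(0.0859) = 0.293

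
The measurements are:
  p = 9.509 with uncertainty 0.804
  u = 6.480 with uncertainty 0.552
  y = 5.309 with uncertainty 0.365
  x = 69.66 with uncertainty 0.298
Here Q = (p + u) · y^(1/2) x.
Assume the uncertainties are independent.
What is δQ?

180

Let w = p + u = 15.99. δw = √(δp² + δu²) = √(0.646 + 0.305) = 0.975, so δw/w = 0.0610.
Q is then a monomial in w, y, x:
δQ/Q = √((δw/w)² + (½·δy/y)² + (1·δx/x)²) = √(0.00372 + 0.00118 + 1.83e-05) = 0.0701
Q = 2566, so δQ = 0.0701 × 2566 = 180.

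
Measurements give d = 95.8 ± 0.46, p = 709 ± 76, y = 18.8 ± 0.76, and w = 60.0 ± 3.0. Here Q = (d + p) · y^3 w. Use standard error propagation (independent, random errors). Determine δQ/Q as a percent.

16.2%

Let u = d + p = 805. δu = √(δd² + δp²) = √(0.212 + 5780) = 76.0, so δu/u = 0.0944.
Q is then a monomial in u, y, w:
δQ/Q = √((δu/u)² + (3·δy/y)² + (1·δw/w)²) = √(0.00892 + 0.0147 + 0.00250) = 0.162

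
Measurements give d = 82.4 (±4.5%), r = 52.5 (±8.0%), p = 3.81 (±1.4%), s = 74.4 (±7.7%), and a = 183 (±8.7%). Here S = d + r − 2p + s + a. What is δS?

Each term contributes (cᵢ δxᵢ)² to (δS)²:
  (δd)² = 13.7;  (δr)² = 17.6;  (2·δp)² = 0.0114;  (δs)² = 32.8;  (δa)² = 253
δS = √(318) = 17.8

17.8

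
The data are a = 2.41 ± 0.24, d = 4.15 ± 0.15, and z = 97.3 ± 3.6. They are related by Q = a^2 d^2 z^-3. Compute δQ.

Since Q is a product/quotient, work with relative uncertainties:
  (2·δa/a)² = (2×0.0996)² = 0.0397;  (2·δd/d)² = (2×0.0361)² = 0.00523;  (-3·δz/z)² = (-3×0.0370)² = 0.0123
δQ/Q = √(0.0572) = 0.239
Q = 0.000109, so δQ = 0.239 × 0.000109 = 2.6e-05.

2.6e-05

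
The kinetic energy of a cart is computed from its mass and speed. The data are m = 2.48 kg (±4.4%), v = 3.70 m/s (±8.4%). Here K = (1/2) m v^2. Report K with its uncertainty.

Products/powers → add relative errors in quadrature, weighted by exponent:
  (1·δm/m)² = (1×0.0440)² = 0.00194;  (2·δv/v)² = (2×0.0840)² = 0.0282
δK/K = √(0.0302) = 0.174
K = 17.0 J, so δK = 0.174 × 17.0 = 2.95 J.

17.0 ± 2.95 J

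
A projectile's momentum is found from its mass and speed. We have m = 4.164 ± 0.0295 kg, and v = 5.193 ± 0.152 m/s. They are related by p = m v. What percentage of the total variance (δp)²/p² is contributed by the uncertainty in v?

94.5%

(δp/p)² = (1·δm/m)² + (1·δv/v)²
  m term: (1×0.00708)² = 5.02e-05
  v term: (1×0.0293)² = 0.000857
Total = 0.000907. Share from v = 0.000857/0.000907 = 0.945.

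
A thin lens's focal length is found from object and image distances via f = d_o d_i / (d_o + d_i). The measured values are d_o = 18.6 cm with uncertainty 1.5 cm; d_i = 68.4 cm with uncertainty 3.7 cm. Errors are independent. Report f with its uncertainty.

14.6 ± 0.942 cm

∂f/∂d_o = (d_i/(d_o+d_i))² = 0.618;  ∂f/∂d_i = (d_o/(d_o+d_i))² = 0.0457
δf = √((∂f/∂d_o · δd_o)² + (∂f/∂d_i · δd_i)²) = √(0.860 + 0.0286) = 0.942 cm
f = 14.6 cm.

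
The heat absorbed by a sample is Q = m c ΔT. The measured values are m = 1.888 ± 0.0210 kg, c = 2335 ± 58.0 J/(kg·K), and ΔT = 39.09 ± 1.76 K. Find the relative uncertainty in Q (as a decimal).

0.0526

Since Q is a product/quotient, work with relative uncertainties:
  (1·δm/m)² = (1×0.0111)² = 0.000124;  (1·δc/c)² = (1×0.0248)² = 0.000617;  (1·δΔT/ΔT)² = (1×0.0450)² = 0.00203
δQ/Q = √(0.00277) = 0.0526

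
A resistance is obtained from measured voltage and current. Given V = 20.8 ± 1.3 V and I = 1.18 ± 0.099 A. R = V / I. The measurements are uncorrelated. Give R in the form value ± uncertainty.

Relative error in a monomial: (δR/R)² = Σ (nᵢ · δxᵢ/xᵢ)².
  (1·δV/V)² = (1×0.0625)² = 0.00391;  (-1·δI/I)² = (-1×0.0839)² = 0.00704
δR/R = √(0.0109) = 0.105
R = 17.6 Ω, so δR = 0.105 × 17.6 = 1.84 Ω.

17.6 ± 1.84 Ω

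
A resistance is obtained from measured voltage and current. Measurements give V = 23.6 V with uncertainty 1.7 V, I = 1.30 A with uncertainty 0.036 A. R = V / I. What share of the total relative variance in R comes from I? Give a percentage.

(δR/R)² = (1·δV/V)² + (-1·δI/I)²
  V term: (1×0.0720)² = 0.00519
  I term: (-1×0.0277)² = 0.000767
Total = 0.00596. Share from I = 0.000767/0.00596 = 0.129.

12.9%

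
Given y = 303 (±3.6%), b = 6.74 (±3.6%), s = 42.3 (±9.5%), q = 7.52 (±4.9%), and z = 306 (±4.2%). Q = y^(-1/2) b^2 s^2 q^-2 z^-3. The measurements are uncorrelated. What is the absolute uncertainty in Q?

7.46e-07

Since Q is a product/quotient, work with relative uncertainties:
  (−½·δy/y)² = (-0.5×0.0360)² = 0.000324;  (2·δb/b)² = (2×0.0360)² = 0.00518;  (2·δs/s)² = (2×0.0950)² = 0.0361;  (-2·δq/q)² = (-2×0.0490)² = 0.00960;  (-3·δz/z)² = (-3×0.0420)² = 0.0159
δQ/Q = √(0.0671) = 0.259
Q = 2.88e-06, so δQ = 0.259 × 2.88e-06 = 7.46e-07.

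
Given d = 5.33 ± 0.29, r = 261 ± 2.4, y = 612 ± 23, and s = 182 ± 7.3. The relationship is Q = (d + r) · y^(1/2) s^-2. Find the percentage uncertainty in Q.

Let u = d + r = 266. δu = √(δd² + δr²) = √(0.0841 + 5.76) = 2.42, so δu/u = 0.00908.
Q is then a monomial in u, y, s:
δQ/Q = √((δu/u)² + (½·δy/y)² + (-2·δs/s)²) = √(8.24e-05 + 0.000353 + 0.00644) = 0.0829

8.29%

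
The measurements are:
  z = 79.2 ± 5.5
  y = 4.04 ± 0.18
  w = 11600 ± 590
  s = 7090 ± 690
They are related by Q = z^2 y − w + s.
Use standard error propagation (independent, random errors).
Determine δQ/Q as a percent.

Let p = z^2·y = 25300. δp/p = √((2·δz/z)² + (1·δy/y)²) = √(0.0193 + 0.00199) = 0.146, so δp = 3700.
Q = p − w + s: δQ = √(δp² + δw² + δs²) = √(1.37e+07 + 3.48e+05 + 4.76e+05) = 3810
Q = 20800, so δQ/Q = 3810/20800 = 0.183.

18.3%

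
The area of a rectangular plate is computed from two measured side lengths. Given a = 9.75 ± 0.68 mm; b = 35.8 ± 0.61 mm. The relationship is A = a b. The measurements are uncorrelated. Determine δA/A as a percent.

For a monomial A ∝ a, b, fractional errors add in quadrature:
  (1·δa/a)² = (1×0.0697)² = 0.00486;  (1·δb/b)² = (1×0.0170)² = 0.000290
δA/A = √(0.00515) = 0.0718

7.18%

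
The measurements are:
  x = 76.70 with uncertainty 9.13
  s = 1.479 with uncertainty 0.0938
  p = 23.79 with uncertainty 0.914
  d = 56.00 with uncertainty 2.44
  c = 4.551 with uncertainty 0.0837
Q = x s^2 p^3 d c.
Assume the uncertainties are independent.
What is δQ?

Each factor contributes (exponent × relative error)² to (δQ/Q)²:
  (1·δx/x)² = (1×0.119)² = 0.0142;  (2·δs/s)² = (2×0.0634)² = 0.0161;  (3·δp/p)² = (3×0.0384)² = 0.0133;  (1·δd/d)² = (1×0.0436)² = 0.00190;  (1·δc/c)² = (1×0.0184)² = 0.000338
δQ/Q = √(0.0458) = 0.214
Q = 5.757e+08, so δQ = 0.214 × 5.757e+08 = 1.23e+08.

1.23e+08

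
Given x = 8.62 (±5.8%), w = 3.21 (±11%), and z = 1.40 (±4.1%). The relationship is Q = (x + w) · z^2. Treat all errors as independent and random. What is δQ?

Let u = x + w = 11.8. δu = √(δx² + δw²) = √(0.250 + 0.125) = 0.612, so δu/u = 0.0517.
Q is then a monomial in u, z:
δQ/Q = √((δu/u)² + (2·δz/z)²) = √(0.00268 + 0.00672) = 0.0970
Q = 23.2, so δQ = 0.0970 × 23.2 = 2.25.

2.25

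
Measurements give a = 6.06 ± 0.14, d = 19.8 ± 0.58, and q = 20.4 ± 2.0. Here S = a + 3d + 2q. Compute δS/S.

0.0411

Each term contributes (cᵢ δxᵢ)² to (δS)²:
  (δa)² = 0.0196;  (3·δd)² = 3.03;  (2·δq)² = 16.0
δS = √(19.0) = 4.36
S = 106, so δS/S = 4.36/106 = 0.0411.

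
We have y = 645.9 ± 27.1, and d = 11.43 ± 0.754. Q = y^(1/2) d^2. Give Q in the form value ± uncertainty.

Relative error in a monomial: (δQ/Q)² = Σ (nᵢ · δxᵢ/xᵢ)².
  (½·δy/y)² = (0.5×0.0420)² = 0.000440;  (2·δd/d)² = (2×0.0660)² = 0.0174
δQ/Q = √(0.0178) = 0.134
Q = 3320, so δQ = 0.134 × 3320 = 444.

3320 ± 444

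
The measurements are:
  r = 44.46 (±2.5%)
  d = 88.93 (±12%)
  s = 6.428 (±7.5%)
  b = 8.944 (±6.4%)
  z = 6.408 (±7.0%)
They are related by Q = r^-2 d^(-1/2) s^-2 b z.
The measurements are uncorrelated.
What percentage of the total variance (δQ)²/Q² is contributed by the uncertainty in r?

(δQ/Q)² = (-2·δr/r)² + (−½·δd/d)² + (-2·δs/s)² + (1·δb/b)² + (1·δz/z)²
  r term: (-2×0.0250)² = 0.00250
  d term: (-0.5×0.120)² = 0.00360
  s term: (-2×0.0750)² = 0.0225
  b term: (1×0.0640)² = 0.00410
  z term: (1×0.0700)² = 0.00490
Total = 0.0376. Share from r = 0.00250/0.0376 = 0.0665.

6.65%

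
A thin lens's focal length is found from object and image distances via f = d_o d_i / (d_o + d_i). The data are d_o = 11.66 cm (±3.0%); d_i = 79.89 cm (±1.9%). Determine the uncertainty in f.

0.268 cm

∂f/∂d_o = (d_i/(d_o+d_i))² = 0.761;  ∂f/∂d_i = (d_o/(d_o+d_i))² = 0.0162
δf = √((∂f/∂d_o · δd_o)² + (∂f/∂d_i · δd_i)²) = √(0.0710 + 0.000606) = 0.268 cm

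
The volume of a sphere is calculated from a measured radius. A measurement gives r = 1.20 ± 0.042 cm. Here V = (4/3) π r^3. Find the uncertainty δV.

Products/powers → add relative errors in quadrature, weighted by exponent:
  (3·δr/r)² = (3×0.0350)² = 0.0110
δV/V = √(0.0110) = 0.105
V = 7.24 cm^3, so δV = 0.105 × 7.24 = 0.760 cm^3.

0.760 cm^3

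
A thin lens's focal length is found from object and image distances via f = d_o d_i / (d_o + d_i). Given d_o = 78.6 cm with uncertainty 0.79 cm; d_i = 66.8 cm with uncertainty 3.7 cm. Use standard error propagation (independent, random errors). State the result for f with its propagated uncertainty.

36.1 ± 1.09 cm

∂f/∂d_o = (d_i/(d_o+d_i))² = 0.211;  ∂f/∂d_i = (d_o/(d_o+d_i))² = 0.292
δf = √((∂f/∂d_o · δd_o)² + (∂f/∂d_i · δd_i)²) = √(0.0278 + 1.17) = 1.09 cm
f = 36.1 cm.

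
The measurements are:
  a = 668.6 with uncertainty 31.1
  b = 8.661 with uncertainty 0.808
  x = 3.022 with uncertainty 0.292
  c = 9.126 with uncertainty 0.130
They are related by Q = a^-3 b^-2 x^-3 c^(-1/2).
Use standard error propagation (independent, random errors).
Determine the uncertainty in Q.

For a monomial Q ∝ a^-3, b^-2, x^-3, c^(-1/2), fractional errors add in quadrature:
  (-3·δa/a)² = (-3×0.0465)² = 0.0195;  (-2·δb/b)² = (-2×0.0933)² = 0.0348;  (-3·δx/x)² = (-3×0.0966)² = 0.0840;  (−½·δc/c)² = (-0.5×0.0142)² = 5.07e-05
δQ/Q = √(0.138) = 0.372
Q = 5.35e-13, so δQ = 0.372 × 5.35e-13 = 1.99e-13.

1.99e-13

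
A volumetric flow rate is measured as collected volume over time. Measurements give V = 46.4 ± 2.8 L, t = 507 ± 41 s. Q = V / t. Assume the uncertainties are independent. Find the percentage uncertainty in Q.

10.1%

Since Q is a product/quotient, work with relative uncertainties:
  (1·δV/V)² = (1×0.0603)² = 0.00364;  (-1·δt/t)² = (-1×0.0809)² = 0.00654
δQ/Q = √(0.0102) = 0.101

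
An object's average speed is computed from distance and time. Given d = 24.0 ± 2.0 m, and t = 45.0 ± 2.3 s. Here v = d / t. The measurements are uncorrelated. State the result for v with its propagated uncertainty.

0.533 ± 0.0521 m/s

Relative error in a monomial: (δv/v)² = Σ (nᵢ · δxᵢ/xᵢ)².
  (1·δd/d)² = (1×0.0833)² = 0.00694;  (-1·δt/t)² = (-1×0.0511)² = 0.00261
δv/v = √(0.00956) = 0.0978
v = 0.533 m/s, so δv = 0.0978 × 0.533 = 0.0521 m/s.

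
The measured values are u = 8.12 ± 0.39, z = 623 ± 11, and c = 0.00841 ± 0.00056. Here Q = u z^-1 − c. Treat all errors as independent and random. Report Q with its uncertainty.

Let p = u·z^-1 = 0.0130. δp/p = √((1·δu/u)² + (-1·δz/z)²) = √(0.00231 + 0.000312) = 0.0512, so δp = 0.000667.
Q = p − c: δQ = √(δp² + δc²) = √(4.45e-07 + 3.14e-07) = 0.000871
Q = 0.00462.

0.00462 ± 0.000871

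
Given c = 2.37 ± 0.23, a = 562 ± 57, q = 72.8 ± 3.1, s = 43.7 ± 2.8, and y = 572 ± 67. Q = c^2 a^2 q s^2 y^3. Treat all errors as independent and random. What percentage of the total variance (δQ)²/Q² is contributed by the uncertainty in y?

(δQ/Q)² = (2·δc/c)² + (2·δa/a)² + (1·δq/q)² + (2·δs/s)² + (3·δy/y)²
  c term: (2×0.0970)² = 0.0377
  a term: (2×0.101)² = 0.0411
  q term: (1×0.0426)² = 0.00181
  s term: (2×0.0641)² = 0.0164
  y term: (3×0.117)² = 0.123
Total = 0.221. Share from y = 0.123/0.221 = 0.560.

56.0%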